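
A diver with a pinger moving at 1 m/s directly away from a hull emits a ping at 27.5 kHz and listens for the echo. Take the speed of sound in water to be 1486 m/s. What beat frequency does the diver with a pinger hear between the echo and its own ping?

The hull receives the sound from a moving source: f₁ = f₀ · v/(v + v_e) = 27.5 × 1486/1487 ≈ 27.4815 kHz.
On the return leg the diver with a pinger is a moving observer: f₂ = f₁ · (v − v_e)/v = 27.4815 × 1485/1486 ≈ 27.4630 kHz.
Equivalently f₂ = f₀ · (v − v_e)/(v + v_e).
Beat against the emitted tone (with f₀ = 27500 Hz): |f₂ − f₀| = 2v_e·f₀/(v + v_e) = 2 × 1 × 27500/1487 ≈ 37.0 Hz.

37.0 Hz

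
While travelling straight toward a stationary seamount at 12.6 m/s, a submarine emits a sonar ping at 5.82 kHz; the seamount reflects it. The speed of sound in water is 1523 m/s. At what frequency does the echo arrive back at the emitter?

5.92 kHz

The seamount receives the sound from a moving source: f₁ = f₀ · v/(v − v_e) = 5.82 × 1523/1510.4 ≈ 5.87 kHz.
On the return leg the submarine is a moving observer: f₂ = f₁ · (v + v_e)/v = 5.87 × 1535.6/1523 ≈ 5.92 kHz.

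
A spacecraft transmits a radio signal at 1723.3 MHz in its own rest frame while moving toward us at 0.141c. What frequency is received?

1986.1 MHz

Relativistic Doppler for frequency: f' = f₀ · √((1 + β)/(1 − β)).
f' = 1723.3 × √(1.1410/0.8590) = 1723.3 × 1.15251 ≈ 1986.1 MHz.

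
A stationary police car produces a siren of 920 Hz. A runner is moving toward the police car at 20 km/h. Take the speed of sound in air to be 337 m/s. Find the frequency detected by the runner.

20 km/h = 5.556 m/s.
Moving observer, stationary source: f' = f · (v + v_o)/v.
f' = 920 × (337 + 5.556)/337 = 920 × 342.56/337 ≈ 935 Hz.

935 Hz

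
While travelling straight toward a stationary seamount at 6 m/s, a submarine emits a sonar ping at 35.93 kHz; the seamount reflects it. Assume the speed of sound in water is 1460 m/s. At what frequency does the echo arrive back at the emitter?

The seamount receives the sound from a moving source: f₁ = f₀ · v/(v − v_e) = 35.93 × 1460/1454 ≈ 36.1 kHz.
On the return leg the submarine is a moving observer: f₂ = f₁ · (v + v_e)/v = 36.1 × 1466/1460 ≈ 36.2 kHz.
Equivalently f₂ = f₀ · (v + v_e)/(v − v_e).

36.2 kHz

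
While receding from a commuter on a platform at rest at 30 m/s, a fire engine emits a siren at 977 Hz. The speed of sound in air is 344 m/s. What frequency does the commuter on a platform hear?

899 Hz

Moving source, stationary observer: f' = f · v/(v + v_s) since the source is receding.
f' = 977 × 344/(344 + 30) = 977 × 344/374 ≈ 899 Hz.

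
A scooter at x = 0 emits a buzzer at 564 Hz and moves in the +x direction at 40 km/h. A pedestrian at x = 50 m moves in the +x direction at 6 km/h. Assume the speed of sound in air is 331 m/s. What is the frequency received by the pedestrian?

581 Hz

40 km/h = 11.11 m/s; 6 km/h = 1.667 m/s.
The observer lies on the +x side, so the source is heading toward the observer and the observer is heading away from the source.
General Doppler shift: f' = f · (v − v_o)/(v − v_s).
f' = 564 × (331 − 1.667)/(331 − 11.11) = 564 × 329.33/319.89 ≈ 581 Hz.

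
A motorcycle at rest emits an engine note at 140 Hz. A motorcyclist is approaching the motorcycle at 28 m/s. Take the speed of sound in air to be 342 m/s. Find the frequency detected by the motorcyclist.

Moving observer, stationary source: f' = f · (v + v_o)/v.
f' = 140 × (342 + 28)/342 = 140 × 370/342 ≈ 151 Hz.

151 Hz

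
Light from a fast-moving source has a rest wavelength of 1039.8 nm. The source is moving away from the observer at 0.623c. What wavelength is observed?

2157.4 nm

Relativistic Doppler for wavelength: λ' = λ₀ · √((1 + β)/(1 − β)).
λ' = 1039.8 × √(1.6230/0.3770) = 1039.8 × 2.07486 ≈ 2157.4 nm.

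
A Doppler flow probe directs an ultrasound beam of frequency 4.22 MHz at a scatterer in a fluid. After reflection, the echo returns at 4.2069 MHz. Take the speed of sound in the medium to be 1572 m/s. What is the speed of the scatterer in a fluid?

Double Doppler shift off a moving reflector: f₂ = f₀ · (v + u)/(v − u) (u > 0 toward emitter).
Rearranging, u = v · (f₂ − f₀)/(f₂ + f₀) = 1572 × -0.0131/8.4269 ≈ -2.44 m/s.
So the scatterer in a fluid is moving at 2.44 m/s away from the emitter.

2.44 m/s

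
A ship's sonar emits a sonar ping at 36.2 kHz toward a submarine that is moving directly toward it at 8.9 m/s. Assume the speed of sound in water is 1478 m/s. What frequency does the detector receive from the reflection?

36.6 kHz

At the submarine (a moving observer), f₁ = f₀ · (v + u)/v = 36.2 × 1486.9/1478 ≈ 36.4 kHz.
The reflection then acts as a moving source: f₂ = f₁ · v/(v − u) ≈ 36.6 kHz.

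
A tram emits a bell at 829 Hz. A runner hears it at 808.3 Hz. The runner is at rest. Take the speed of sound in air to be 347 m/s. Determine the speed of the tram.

8.9 m/s

f' < f, so the tram is receding.
f' = f · v/(v + v_s) ⇒ v_s = v · |1 − f/f'|.
v_s = 347 × |1 − 829/808.3| = 347 × 0.02561 ≈ 8.9 m/s.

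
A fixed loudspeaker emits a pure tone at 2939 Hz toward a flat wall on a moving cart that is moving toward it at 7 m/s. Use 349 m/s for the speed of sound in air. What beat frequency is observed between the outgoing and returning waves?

At the flat wall on a moving cart (a moving observer), f₁ = f₀ · (v + u)/v = 2939 × 356/349 ≈ 2997.9 Hz.
The reflection then acts as a moving source: f₂ = f₁ · v/(v − u) ≈ 3059.3 Hz.
Equivalently f₂ = f₀ · (v + u)/(v − u).
Beat frequency: |f₂ − f₀| = 2u·f₀/(v − u) = 2 × 7 × 2939/342 ≈ 120 Hz.

120 Hz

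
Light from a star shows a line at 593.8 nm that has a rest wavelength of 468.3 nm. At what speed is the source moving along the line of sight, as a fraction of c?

0.233c

λ'/λ₀ = 1.2680 > 1 (redshift), so the source is receding.
λ'/λ₀ = √((1 + β)/(1 − β)) for a receding source ⇒ β = (r² − 1)/(r² + 1) with r = λ'/λ₀.
β = (1.6078 − 1)/(1.6078 + 1) ≈ 0.233.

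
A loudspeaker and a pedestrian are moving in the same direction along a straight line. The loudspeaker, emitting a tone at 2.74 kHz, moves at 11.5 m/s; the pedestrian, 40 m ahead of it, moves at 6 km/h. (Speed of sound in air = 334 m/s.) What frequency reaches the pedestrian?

6 km/h = 1.667 m/s.
The pedestrian is ahead, so the loudspeaker is moving toward it while the pedestrian is moving away from the loudspeaker.
With source approaching and observer receding, f' = f · (v − v_o)/(v − v_s).
f' = 2.74 × (334 − 1.667)/(334 − 11.5) = 2.74 × 332.33/322.5 ≈ 2.82 kHz.

2.82 kHz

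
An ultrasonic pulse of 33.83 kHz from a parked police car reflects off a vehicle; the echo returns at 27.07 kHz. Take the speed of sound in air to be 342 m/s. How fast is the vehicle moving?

38 m/s

Double Doppler shift off a moving reflector: f₂ = f₀ · (v + u)/(v − u) (u > 0 toward emitter).
Rearranging, u = v · (f₂ − f₀)/(f₂ + f₀) = 342 × -6.76/60.90 ≈ -38 m/s.
So the vehicle is moving at 38 m/s away from the emitter.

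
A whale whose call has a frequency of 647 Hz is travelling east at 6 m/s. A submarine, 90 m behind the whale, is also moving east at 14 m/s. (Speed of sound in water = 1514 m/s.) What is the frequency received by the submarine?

The submarine is behind, so the whale is moving away from it while the submarine is moving toward the whale.
With source receding and observer approaching, f' = f · (v + v_o)/(v + v_s).
f' = 647 × (1514 + 14)/(1514 + 6) = 647 × 1528/1520 ≈ 650 Hz.

650 Hz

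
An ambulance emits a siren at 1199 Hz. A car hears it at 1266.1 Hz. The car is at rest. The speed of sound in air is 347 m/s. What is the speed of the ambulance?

f' > f, so the ambulance is approaching.
f' = f · v/(v − v_s) ⇒ v_s = v · |1 − f/f'|.
v_s = 347 × |1 − 1199/1266.1| = 347 × 0.053 ≈ 18.4 m/s.

18.4 m/s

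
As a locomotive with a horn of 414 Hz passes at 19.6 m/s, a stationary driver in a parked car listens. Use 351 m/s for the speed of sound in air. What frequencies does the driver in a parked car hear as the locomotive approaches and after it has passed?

Approaching: f₁ = f · v/(v − v_s) = 414 × 351/331.4 ≈ 438 Hz.
Receding: f₂ = f · v/(v + v_s) = 414 × 351/370.6 ≈ 392 Hz.

438 Hz approaching; 392 Hz receding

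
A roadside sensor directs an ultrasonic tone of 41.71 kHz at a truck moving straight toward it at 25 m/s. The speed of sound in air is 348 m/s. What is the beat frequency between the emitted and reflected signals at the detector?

6457 Hz

The truck first receives the wave as a moving observer: f₁ = f₀ · (v + u)/v = 41.71 × (348 + 25)/348 ≈ 44.71 kHz.
The reflection then acts as a moving source: f₂ = f₁ · v/(v − u) ≈ 48.17 kHz.
Beat frequency (with f₀ = 41710 Hz): |f₂ − f₀| = 2u·f₀/(v − u) = 2 × 25 × 41710/323 ≈ 6457 Hz.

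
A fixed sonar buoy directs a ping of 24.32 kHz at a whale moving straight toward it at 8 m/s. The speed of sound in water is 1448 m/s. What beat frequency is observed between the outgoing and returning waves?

At the whale (a moving observer), f₁ = f₀ · (v + u)/v = 24.32 × 1456/1448 ≈ 24.454 kHz.
The reflection then acts as a moving source: f₂ = f₁ · v/(v − u) ≈ 24.590 kHz.
Equivalently f₂ = f₀ · (v + u)/(v − u).
Beat frequency (with f₀ = 24320 Hz): |f₂ − f₀| = 2u·f₀/(v − u) = 2 × 8 × 24320/1440 ≈ 270 Hz.

270 Hz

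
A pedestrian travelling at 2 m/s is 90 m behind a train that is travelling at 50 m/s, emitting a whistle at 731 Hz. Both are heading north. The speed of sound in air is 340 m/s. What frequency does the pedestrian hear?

The pedestrian is behind, so the train is moving away from it while the pedestrian is moving toward the train.
With source receding and observer approaching, f' = f · (v + v_o)/(v + v_s).
f' = 731 × (340 + 2)/(340 + 50) = 731 × 342/390 ≈ 641 Hz.

641 Hz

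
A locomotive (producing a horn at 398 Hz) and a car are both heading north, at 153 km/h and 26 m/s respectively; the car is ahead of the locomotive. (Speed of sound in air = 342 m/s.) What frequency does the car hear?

420 Hz

153 km/h = 42.5 m/s.
The car is ahead, so the locomotive is moving toward it while the car is moving away from the locomotive.
Both move, so f' = f · (v − v_o)/(v − v_s).
f' = 398 × (342 − 26)/(342 − 42.5) = 398 × 316/299.5 ≈ 420 Hz.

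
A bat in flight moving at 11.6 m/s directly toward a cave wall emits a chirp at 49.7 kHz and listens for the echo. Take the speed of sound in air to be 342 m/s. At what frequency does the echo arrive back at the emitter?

The cave wall receives the sound from a moving source: f₁ = f₀ · v/(v − v_e) = 49.7 × 342/330.4 ≈ 51.4 kHz.
On the return leg the bat in flight is a moving observer: f₂ = f₁ · (v + v_e)/v = 51.4 × 353.6/342 ≈ 53.2 kHz.

53.2 kHz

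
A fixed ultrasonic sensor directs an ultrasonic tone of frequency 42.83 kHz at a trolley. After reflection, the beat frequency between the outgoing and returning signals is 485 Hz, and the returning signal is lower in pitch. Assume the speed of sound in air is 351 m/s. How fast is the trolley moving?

Double Doppler shift off a moving reflector: f₂ = f₀ · (v + u)/(v − u) (u > 0 toward emitter).
Returning signal is lower, so f₂ = f₀ − Δf = 42830 − 485 = 42345 Hz.
Rearranging, u = v · (f₂ − f₀)/(f₂ + f₀) = 351 × -485/85175 ≈ -2.00 m/s.
So the trolley is moving at 2.00 m/s away from the emitter.

2.00 m/s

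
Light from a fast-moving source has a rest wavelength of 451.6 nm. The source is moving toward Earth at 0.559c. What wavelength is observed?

Relativistic Doppler for wavelength: λ' = λ₀ · √((1 − β)/(1 + β)).
λ' = 451.6 × √(0.4410/1.5590) = 451.6 × 0.53186 ≈ 240.2 nm.

240.2 nm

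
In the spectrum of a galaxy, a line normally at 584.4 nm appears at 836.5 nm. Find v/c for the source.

0.344c

λ'/λ₀ = 1.4314 > 1 (redshift), so the source is receding.
λ'/λ₀ = √((1 + β)/(1 − β)) for a receding source ⇒ β = (r² − 1)/(r² + 1) with r = λ'/λ₀.
β = (2.0489 − 1)/(2.0489 + 1) ≈ 0.344.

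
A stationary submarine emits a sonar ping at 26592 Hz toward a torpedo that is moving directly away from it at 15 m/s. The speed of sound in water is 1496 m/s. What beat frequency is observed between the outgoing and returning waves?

The torpedo first receives the wave as a moving observer: f₁ = f₀ · (v − u)/v = 26592 × (1496 − 15)/1496 ≈ 26325 Hz.
The reflection then acts as a moving source: f₂ = f₁ · v/(v + u) ≈ 26064 Hz.
Beat frequency: |f₂ − f₀| = 2u·f₀/(v + u) = 2 × 15 × 26592/1511 ≈ 528 Hz.

528 Hz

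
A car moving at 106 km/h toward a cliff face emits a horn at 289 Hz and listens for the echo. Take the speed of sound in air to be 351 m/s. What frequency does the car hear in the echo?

342 Hz

106 km/h = 29.44 m/s.
The cliff face receives the sound from a moving source: f₁ = f₀ · v/(v − v_e) = 289 × 351/321.56 ≈ 315 Hz.
On the return leg the car is a moving observer: f₂ = f₁ · (v + v_e)/v = 315 × 380.44/351 ≈ 342 Hz.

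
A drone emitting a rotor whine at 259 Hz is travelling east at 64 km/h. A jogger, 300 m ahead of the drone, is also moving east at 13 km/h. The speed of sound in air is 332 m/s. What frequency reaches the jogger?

64 km/h = 17.78 m/s; 13 km/h = 3.611 m/s.
The jogger is ahead, so the drone is moving toward it while the jogger is moving away from the drone.
Both move, so f' = f · (v − v_o)/(v − v_s).
f' = 259 × (332 − 3.611)/(332 − 17.78) = 259 × 328.39/314.22 ≈ 271 Hz.

271 Hz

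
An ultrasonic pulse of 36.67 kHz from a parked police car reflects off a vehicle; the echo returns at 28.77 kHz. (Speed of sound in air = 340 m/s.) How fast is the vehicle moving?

Double Doppler shift off a moving reflector: f₂ = f₀ · (v + u)/(v − u) (u > 0 toward emitter).
Rearranging, u = v · (f₂ − f₀)/(f₂ + f₀) = 340 × -7.90/65.44 ≈ -41 m/s.
So the vehicle is moving at 41 m/s away from the emitter.

41 m/s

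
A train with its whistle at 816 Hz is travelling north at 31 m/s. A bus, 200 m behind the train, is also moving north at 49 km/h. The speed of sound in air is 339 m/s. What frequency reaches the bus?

49 km/h = 13.61 m/s.
The bus is behind, so the train is moving away from it while the bus is moving toward the train.
Both move, so f' = f · (v + v_o)/(v + v_s).
f' = 816 × (339 + 13.61)/(339 + 31) = 816 × 352.61/370 ≈ 778 Hz.

778 Hz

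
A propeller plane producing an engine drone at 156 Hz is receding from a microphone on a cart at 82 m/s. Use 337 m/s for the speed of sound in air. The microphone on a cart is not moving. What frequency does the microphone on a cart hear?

Moving source, stationary observer: f' = f · v/(v + v_s) since the source is receding.
f' = 156 × 337/(337 + 82) = 156 × 337/419 ≈ 125 Hz.

125 Hz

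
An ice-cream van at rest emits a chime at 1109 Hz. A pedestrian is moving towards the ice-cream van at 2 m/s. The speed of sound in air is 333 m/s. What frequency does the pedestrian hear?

1116 Hz

Only the observer moves, toward the source, so f' = f · (v + v_o)/v.
f' = 1109 × (333 + 2)/333 = 1109 × 335/333 ≈ 1116 Hz.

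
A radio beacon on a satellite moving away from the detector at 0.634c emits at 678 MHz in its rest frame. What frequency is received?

320.9 MHz

Relativistic Doppler for frequency: f' = f₀ · √((1 − β)/(1 + β)).
f' = 678 × √(0.3660/1.6340) = 678 × 0.47328 ≈ 320.9 MHz.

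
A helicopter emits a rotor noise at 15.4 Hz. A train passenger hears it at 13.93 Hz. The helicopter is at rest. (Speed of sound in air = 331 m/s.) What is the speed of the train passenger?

32 m/s

f' < f, so the train passenger is receding.
f' = f · (v − v_o)/v ⇒ v_o = v · |f'/f − 1|.
v_o = 331 × |13.93/15.4 − 1| = 331 × 0.09545 ≈ 32 m/s.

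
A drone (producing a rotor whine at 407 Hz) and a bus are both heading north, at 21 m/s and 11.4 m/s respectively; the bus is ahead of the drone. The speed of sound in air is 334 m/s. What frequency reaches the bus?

419 Hz

The bus is ahead, so the drone is moving toward it while the bus is moving away from the drone.
General Doppler shift: f' = f · (v − v_o)/(v − v_s).
f' = 407 × (334 − 11.4)/(334 − 21) = 407 × 322.6/313 ≈ 419 Hz.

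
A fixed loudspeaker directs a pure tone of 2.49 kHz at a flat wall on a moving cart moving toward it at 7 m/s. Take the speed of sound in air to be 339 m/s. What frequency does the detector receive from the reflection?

2.60 kHz

At the flat wall on a moving cart (a moving observer), f₁ = f₀ · (v + u)/v = 2.49 × 346/339 ≈ 2.54 kHz.
On reflection it acts as a source moving toward the stationary detector: f₂ = f₁ · v/(v − u) = 2.54 × 339/332 ≈ 2.60 kHz.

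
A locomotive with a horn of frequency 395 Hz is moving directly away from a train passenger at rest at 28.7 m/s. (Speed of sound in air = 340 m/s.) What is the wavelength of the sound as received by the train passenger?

93.3 cm

Moving source, stationary observer: f' = f · v/(v + v_s) since the source is receding.
f' = 395 × 340/(340 + 28.7) ≈ 364 Hz.
λ' = v/f' = 340/364.253 ≈ 93.3 cm.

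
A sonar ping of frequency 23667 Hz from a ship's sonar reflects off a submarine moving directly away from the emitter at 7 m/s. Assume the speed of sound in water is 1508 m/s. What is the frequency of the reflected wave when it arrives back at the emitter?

23448 Hz

The submarine first receives the wave as a moving observer: f₁ = f₀ · (v − u)/v = 23667 × (1508 − 7)/1508 ≈ 23557 Hz.
The reflection then acts as a moving source: f₂ = f₁ · v/(v + u) ≈ 23448 Hz.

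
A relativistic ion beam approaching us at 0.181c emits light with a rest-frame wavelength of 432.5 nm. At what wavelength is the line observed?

Relativistic Doppler for wavelength: λ' = λ₀ · √((1 − β)/(1 + β)).
λ' = 432.5 × √(0.8190/1.1810) = 432.5 × 0.83275 ≈ 360.2 nm.

360.2 nm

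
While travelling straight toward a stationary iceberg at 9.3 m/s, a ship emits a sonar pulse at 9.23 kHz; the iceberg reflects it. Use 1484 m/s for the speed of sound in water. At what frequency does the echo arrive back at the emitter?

The iceberg receives the sound from a moving source: f₁ = f₀ · v/(v − v_e) = 9.23 × 1484/1474.7 ≈ 9.29 kHz.
On the return leg the ship is a moving observer: f₂ = f₁ · (v + v_e)/v = 9.29 × 1493.3/1484 ≈ 9.35 kHz.
Equivalently f₂ = f₀ · (v + v_e)/(v − v_e).

9.35 kHz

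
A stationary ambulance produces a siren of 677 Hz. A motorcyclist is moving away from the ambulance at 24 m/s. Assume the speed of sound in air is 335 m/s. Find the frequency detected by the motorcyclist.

Moving observer, stationary source: f' = f · (v − v_o)/v.
f' = 677 × (335 − 24)/335 = 677 × 311/335 ≈ 628 Hz.

628 Hz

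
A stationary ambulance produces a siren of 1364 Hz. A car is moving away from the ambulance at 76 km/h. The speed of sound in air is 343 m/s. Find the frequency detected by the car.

1280 Hz

76 km/h = 21.11 m/s.
Moving observer, stationary source: f' = f · (v − v_o)/v.
f' = 1364 × (343 − 21.11)/343 = 1364 × 321.89/343 ≈ 1280 Hz.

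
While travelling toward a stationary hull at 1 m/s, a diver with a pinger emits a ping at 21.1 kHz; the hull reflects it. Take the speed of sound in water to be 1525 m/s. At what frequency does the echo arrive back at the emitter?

The hull receives the sound from a moving source: f₁ = f₀ · v/(v − v_e) = 21.1 × 1525/1524 ≈ 21.1 kHz.
On the return leg the diver with a pinger is a moving observer: f₂ = f₁ · (v + v_e)/v = 21.1 × 1526/1525 ≈ 21.1 kHz.

21.1 kHz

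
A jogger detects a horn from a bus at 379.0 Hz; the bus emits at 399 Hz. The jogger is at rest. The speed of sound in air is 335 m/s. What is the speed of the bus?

f' < f, so the bus is receding.
f' = f · v/(v + v_s) ⇒ v_s = v · |1 − f/f'|.
v_s = 335 × |1 − 399/379.0| = 335 × 0.05277 ≈ 17.7 m/s.

17.7 m/s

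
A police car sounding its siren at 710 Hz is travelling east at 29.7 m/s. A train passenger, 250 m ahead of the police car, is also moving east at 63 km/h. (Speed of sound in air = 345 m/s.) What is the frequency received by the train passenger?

737 Hz

63 km/h = 17.5 m/s.
The train passenger is ahead, so the police car is moving toward it while the train passenger is moving away from the police car.
General Doppler shift: f' = f · (v − v_o)/(v − v_s).
f' = 710 × (345 − 17.5)/(345 − 29.7) = 710 × 327.5/315.3 ≈ 737 Hz.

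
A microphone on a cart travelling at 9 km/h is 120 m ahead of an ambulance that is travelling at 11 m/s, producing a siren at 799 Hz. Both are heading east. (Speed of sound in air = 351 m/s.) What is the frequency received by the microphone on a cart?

9 km/h = 2.5 m/s.
The microphone on a cart is ahead, so the ambulance is moving toward it while the microphone on a cart is moving away from the ambulance.
General Doppler shift: f' = f · (v − v_o)/(v − v_s).
f' = 799 × (351 − 2.5)/(351 − 11) = 799 × 348.5/340 ≈ 819 Hz.

819 Hz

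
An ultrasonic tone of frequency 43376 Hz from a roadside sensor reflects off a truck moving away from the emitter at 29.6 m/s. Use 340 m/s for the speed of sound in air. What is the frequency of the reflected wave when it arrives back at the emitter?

At the truck (a moving observer), f₁ = f₀ · (v − u)/v = 43376 × 310.4/340 ≈ 39600 Hz.
On reflection it acts as a source moving away from the stationary detector: f₂ = f₁ · v/(v + u) = 39600 × 340/369.6 ≈ 36428 Hz.
Equivalently f₂ = f₀ · (v − u)/(v + u).

36428 Hz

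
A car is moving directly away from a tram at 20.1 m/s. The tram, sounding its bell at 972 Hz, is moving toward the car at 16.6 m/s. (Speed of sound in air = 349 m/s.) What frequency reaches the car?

General Doppler shift: f' = f · (v − v_o)/(v − v_s).
f' = 972 × (349 − 20.1)/(349 − 16.6) = 972 × 328.9/332.4 ≈ 962 Hz.

962 Hz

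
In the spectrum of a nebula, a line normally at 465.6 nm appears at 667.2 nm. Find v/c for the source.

λ'/λ₀ = 1.4330 > 1 (redshift), so the source is receding.
λ'/λ₀ = √((1 + β)/(1 − β)) for a receding source ⇒ β = (r² − 1)/(r² + 1) with r = λ'/λ₀.
β = (2.0535 − 1)/(2.0535 + 1) ≈ 0.345.

0.345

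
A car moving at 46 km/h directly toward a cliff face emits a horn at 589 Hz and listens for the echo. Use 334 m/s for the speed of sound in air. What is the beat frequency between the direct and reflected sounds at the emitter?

46 km/h = 12.78 m/s.
The cliff face receives the sound from a moving source: f₁ = f₀ · v/(v − v_e) = 589 × 334/321.22 ≈ 612.4 Hz.
On the return leg the car is a moving observer: f₂ = f₁ · (v + v_e)/v = 612.4 × 346.78/334 ≈ 635.9 Hz.
Beat against the emitted tone: |f₂ − f₀| = 2v_e·f₀/(v − v_e) = 2 × 12.78 × 589/321.22 ≈ 46.9 Hz.

46.9 Hz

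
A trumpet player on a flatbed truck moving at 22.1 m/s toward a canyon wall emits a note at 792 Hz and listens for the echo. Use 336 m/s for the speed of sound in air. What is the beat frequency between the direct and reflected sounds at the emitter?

The canyon wall receives the sound from a moving source: f₁ = f₀ · v/(v − v_e) = 792 × 336/313.9 ≈ 847.8 Hz.
On the return leg the trumpet player on a flatbed truck is a moving observer: f₂ = f₁ · (v + v_e)/v = 847.8 × 358.1/336 ≈ 903.5 Hz.
Beat against the emitted tone: |f₂ − f₀| = 2v_e·f₀/(v − v_e) = 2 × 22.1 × 792/313.9 ≈ 112 Hz.

112 Hz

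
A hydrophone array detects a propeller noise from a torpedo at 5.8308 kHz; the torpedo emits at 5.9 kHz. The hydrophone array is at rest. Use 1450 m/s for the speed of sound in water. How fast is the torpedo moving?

17.2 m/s

f' < f, so the torpedo is receding.
f' = f · v/(v + v_s) ⇒ v_s = v · |1 − f/f'|.
v_s = 1450 × |1 − 5.9/5.8308| = 1450 × 0.01187 ≈ 17.2 m/s.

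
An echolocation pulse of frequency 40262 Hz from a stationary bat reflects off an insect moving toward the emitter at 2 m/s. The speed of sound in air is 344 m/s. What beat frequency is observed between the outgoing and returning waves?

471 Hz

At the insect (a moving observer), f₁ = f₀ · (v + u)/v = 40262 × 346/344 ≈ 40496 Hz.
On reflection it acts as a source moving toward the stationary detector: f₂ = f₁ · v/(v − u) = 40496 × 344/342 ≈ 40733 Hz.
Beat frequency: |f₂ − f₀| = 2u·f₀/(v − u) = 2 × 2 × 40262/342 ≈ 471 Hz.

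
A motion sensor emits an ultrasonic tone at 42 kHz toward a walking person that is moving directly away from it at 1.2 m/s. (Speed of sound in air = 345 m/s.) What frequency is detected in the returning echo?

41.7 kHz

The walking person first receives the wave as a moving observer: f₁ = f₀ · (v − u)/v = 42 × (345 − 1.2)/345 ≈ 41.9 kHz.
On reflection it acts as a source moving away from the stationary detector: f₂ = f₁ · v/(v + u) = 41.9 × 345/346.2 ≈ 41.7 kHz.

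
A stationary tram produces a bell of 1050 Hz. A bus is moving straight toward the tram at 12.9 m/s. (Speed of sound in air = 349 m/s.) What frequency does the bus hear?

1089 Hz

Moving observer, stationary source: f' = f · (v + v_o)/v.
f' = 1050 × (349 + 12.9)/349 = 1050 × 361.9/349 ≈ 1089 Hz.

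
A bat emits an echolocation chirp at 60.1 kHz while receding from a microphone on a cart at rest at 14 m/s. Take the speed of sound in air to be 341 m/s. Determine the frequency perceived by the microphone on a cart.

57.7 kHz

With the source moving away from a stationary observer, f' = f · v/(v + v_s).
f' = 60.1 × 341/(341 + 14) = 60.1 × 341/355 ≈ 57.7 kHz.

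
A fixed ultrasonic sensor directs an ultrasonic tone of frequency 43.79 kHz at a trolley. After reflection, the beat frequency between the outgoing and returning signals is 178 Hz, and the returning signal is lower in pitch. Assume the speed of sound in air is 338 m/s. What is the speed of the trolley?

0.69 m/s

Double Doppler shift off a moving reflector: f₂ = f₀ · (v + u)/(v − u) (u > 0 toward emitter).
Returning signal is lower, so f₂ = f₀ − Δf = 43790 − 178 = 43612 Hz.
Rearranging, u = v · (f₂ − f₀)/(f₂ + f₀) = 338 × -178/87402 ≈ -0.69 m/s.
So the trolley is moving at 0.69 m/s away from the emitter.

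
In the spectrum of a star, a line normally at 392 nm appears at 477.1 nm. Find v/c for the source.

λ'/λ₀ = 1.2171 > 1 (redshift), so the source is receding.
λ'/λ₀ = √((1 + β)/(1 − β)) for a receding source ⇒ β = (r² − 1)/(r² + 1) with r = λ'/λ₀.
β = (1.4813 − 1)/(1.4813 + 1) ≈ 0.194.

0.194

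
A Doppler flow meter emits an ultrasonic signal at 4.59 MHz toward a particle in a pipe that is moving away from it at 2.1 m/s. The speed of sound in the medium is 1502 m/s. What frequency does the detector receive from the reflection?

At the particle in a pipe (a moving observer), f₁ = f₀ · (v − u)/v = 4.59 × 1499.9/1502 ≈ 4.584 MHz.
On reflection it acts as a source moving away from the stationary detector: f₂ = f₁ · v/(v + u) = 4.584 × 1502/1504.1 ≈ 4.577 MHz.
Equivalently f₂ = f₀ · (v − u)/(v + u).

4.577 MHz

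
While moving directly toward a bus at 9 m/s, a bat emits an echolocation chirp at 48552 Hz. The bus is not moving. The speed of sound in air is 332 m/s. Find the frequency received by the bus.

49905 Hz

Moving source, stationary observer: f' = f · v/(v − v_s) since the source is approaching.
f' = 48552 × 332/(332 − 9) = 48552 × 332/323 ≈ 49905 Hz.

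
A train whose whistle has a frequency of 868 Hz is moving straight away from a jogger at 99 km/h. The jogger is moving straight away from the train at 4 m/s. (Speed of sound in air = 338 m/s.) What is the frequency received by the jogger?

99 km/h = 27.5 m/s.
Both move, so f' = f · (v − v_o)/(v + v_s).
f' = 868 × (338 − 4)/(338 + 27.5) = 868 × 334/365.5 ≈ 793 Hz.

793 Hz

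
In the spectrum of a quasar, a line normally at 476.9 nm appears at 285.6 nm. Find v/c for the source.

0.472

λ'/λ₀ = 0.5989 < 1 (blueshift), so the source is approaching.
λ'/λ₀ = √((1 − β)/(1 + β)) for an approaching source ⇒ β = (1 − r²)/(1 + r²) with r = λ'/λ₀.
β = (1 − 0.3586)/(1 + 0.3586) ≈ 0.472.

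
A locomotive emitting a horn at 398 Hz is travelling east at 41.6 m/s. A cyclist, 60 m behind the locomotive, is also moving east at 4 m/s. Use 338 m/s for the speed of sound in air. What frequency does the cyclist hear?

The cyclist is behind, so the locomotive is moving away from it while the cyclist is moving toward the locomotive.
Both move, so f' = f · (v + v_o)/(v + v_s).
f' = 398 × (338 + 4)/(338 + 41.6) = 398 × 342/379.6 ≈ 359 Hz.

359 Hz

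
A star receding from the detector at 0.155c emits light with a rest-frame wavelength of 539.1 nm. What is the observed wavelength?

630.3 nm

Relativistic Doppler for wavelength: λ' = λ₀ · √((1 + β)/(1 − β)).
λ' = 539.1 × √(1.1550/0.8450) = 539.1 × 1.16913 ≈ 630.3 nm.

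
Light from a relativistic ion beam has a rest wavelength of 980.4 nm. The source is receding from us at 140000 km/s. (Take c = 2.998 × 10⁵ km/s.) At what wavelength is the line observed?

β = v/c = 140000/299800 = 0.4670.
Relativistic Doppler for wavelength: λ' = λ₀ · √((1 + β)/(1 − β)).
λ' = 980.4 × √(1.4670/0.5330) = 980.4 × 1.65897 ≈ 1626.5 nm.

1626.5 nm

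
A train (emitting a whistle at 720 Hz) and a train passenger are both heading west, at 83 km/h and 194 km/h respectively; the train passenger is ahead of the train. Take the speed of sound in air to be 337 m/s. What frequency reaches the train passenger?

649 Hz

83 km/h = 23.06 m/s; 194 km/h = 53.89 m/s.
The train passenger is ahead, so the train is moving toward it while the train passenger is moving away from the train.
Both move, so f' = f · (v − v_o)/(v − v_s).
f' = 720 × (337 − 53.89)/(337 − 23.06) = 720 × 283.11/313.94 ≈ 649 Hz.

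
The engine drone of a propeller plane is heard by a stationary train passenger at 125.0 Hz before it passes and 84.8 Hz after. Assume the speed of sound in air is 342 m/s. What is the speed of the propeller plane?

66 m/s

f₁/f₂ = (v + v_s)/(v − v_s), so v_s = v · (f₁ − f₂)/(f₁ + f₂).
v_s = 342 × (125.0 − 84.8)/(125.0 + 84.8) = 342 × 40.2/209.8 ≈ 66 m/s.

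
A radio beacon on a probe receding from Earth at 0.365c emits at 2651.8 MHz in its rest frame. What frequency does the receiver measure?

1808.7 MHz

Relativistic Doppler for frequency: f' = f₀ · √((1 − β)/(1 + β)).
f' = 2651.8 × √(0.6350/1.3650) = 2651.8 × 0.68206 ≈ 1808.7 MHz.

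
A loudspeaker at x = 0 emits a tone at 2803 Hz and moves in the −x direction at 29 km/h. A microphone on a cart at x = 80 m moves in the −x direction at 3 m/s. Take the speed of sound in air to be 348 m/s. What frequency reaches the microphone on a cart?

2763 Hz

29 km/h = 8.056 m/s.
The observer lies on the +x side, so the source is heading away from the observer and the observer is heading toward the source.
Both move, so f' = f · (v + v_o)/(v + v_s).
f' = 2803 × (348 + 3)/(348 + 8.056) = 2803 × 351/356.06 ≈ 2763 Hz.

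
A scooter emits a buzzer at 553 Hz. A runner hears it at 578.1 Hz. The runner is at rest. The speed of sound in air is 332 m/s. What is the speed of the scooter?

14.4 m/s

f' > f, so the scooter is approaching.
f' = f · v/(v − v_s) ⇒ v_s = v · |1 − f/f'|.
v_s = 332 × |1 − 553/578.1| = 332 × 0.04342 ≈ 14.4 m/s.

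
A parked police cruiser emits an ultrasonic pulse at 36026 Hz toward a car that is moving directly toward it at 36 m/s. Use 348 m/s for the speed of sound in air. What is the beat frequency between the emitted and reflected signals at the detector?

At the car (a moving observer), f₁ = f₀ · (v + u)/v = 36026 × 384/348 ≈ 39753 Hz.
The reflection then acts as a moving source: f₂ = f₁ · v/(v − u) ≈ 44340 Hz.
Equivalently f₂ = f₀ · (v + u)/(v − u).
Beat frequency: |f₂ − f₀| = 2u·f₀/(v − u) = 2 × 36 × 36026/312 ≈ 8314 Hz.

8314 Hz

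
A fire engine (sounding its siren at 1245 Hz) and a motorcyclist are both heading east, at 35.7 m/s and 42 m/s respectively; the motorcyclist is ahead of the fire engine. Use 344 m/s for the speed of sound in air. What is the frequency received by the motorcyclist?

1220 Hz

The motorcyclist is ahead, so the fire engine is moving toward it while the motorcyclist is moving away from the fire engine.
With source approaching and observer receding, f' = f · (v − v_o)/(v − v_s).
f' = 1245 × (344 − 42)/(344 − 35.7) = 1245 × 302/308.3 ≈ 1220 Hz.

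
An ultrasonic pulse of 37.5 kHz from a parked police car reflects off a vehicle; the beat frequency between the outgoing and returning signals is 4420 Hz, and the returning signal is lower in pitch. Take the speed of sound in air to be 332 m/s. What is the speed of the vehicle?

Double Doppler shift off a moving reflector: f₂ = f₀ · (v + u)/(v − u) (u > 0 toward emitter).
Returning signal is lower, so f₂ = f₀ − Δf = 37500 − 4420 = 33080 Hz.
Rearranging, u = v · (f₂ − f₀)/(f₂ + f₀) = 332 × -4420/70580 ≈ -20.8 m/s.
So the vehicle is moving at 20.8 m/s away from the emitter.

20.8 m/s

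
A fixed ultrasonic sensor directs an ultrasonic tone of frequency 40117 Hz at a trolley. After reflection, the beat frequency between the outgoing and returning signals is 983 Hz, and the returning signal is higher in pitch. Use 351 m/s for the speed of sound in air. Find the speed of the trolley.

4.2 m/s

Double Doppler shift off a moving reflector: f₂ = f₀ · (v + u)/(v − u) (u > 0 toward emitter).
Returning signal is higher, so f₂ = f₀ + Δf = 40117 + 983 = 41100 Hz.
Rearranging, u = v · (f₂ − f₀)/(f₂ + f₀) = 351 × 983/81217 ≈ 4.2 m/s.
So the trolley is moving at 4.2 m/s toward the emitter.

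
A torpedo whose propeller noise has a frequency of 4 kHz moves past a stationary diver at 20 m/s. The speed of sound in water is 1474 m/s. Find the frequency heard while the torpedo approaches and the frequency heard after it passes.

Approaching: f₁ = f · v/(v − v_s) = 4 × 1474/1454 ≈ 4.06 kHz.
Receding: f₂ = f · v/(v + v_s) = 4 × 1474/1494 ≈ 3.95 kHz.

4.06 kHz approaching; 3.95 kHz receding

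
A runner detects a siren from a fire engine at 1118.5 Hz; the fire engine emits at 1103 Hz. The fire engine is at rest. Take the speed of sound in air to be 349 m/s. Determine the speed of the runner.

f' > f, so the runner is approaching.
f' = f · (v + v_o)/v ⇒ v_o = v · |f'/f − 1|.
v_o = 349 × |1118.5/1103 − 1| = 349 × 0.01405 ≈ 4.9 m/s.

4.9 m/s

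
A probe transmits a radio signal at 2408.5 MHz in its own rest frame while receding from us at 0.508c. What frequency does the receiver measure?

Relativistic Doppler for frequency: f' = f₀ · √((1 − β)/(1 + β)).
f' = 2408.5 × √(0.4920/1.5080) = 2408.5 × 0.57119 ≈ 1375.7 MHz.

1375.7 MHz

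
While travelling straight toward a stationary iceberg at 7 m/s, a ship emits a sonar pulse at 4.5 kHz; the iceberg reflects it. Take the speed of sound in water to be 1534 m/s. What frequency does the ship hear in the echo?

The iceberg receives the sound from a moving source: f₁ = f₀ · v/(v − v_e) = 4.5 × 1534/1527 ≈ 4.52 kHz.
On the return leg the ship is a moving observer: f₂ = f₁ · (v + v_e)/v = 4.52 × 1541/1534 ≈ 4.54 kHz.
Equivalently f₂ = f₀ · (v + v_e)/(v − v_e).

4.54 kHz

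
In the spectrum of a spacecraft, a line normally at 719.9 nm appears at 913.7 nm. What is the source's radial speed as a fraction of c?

λ'/λ₀ = 1.2692 > 1 (redshift), so the source is receding.
λ'/λ₀ = √((1 + β)/(1 − β)) for a receding source ⇒ β = (r² − 1)/(r² + 1) with r = λ'/λ₀.
β = (1.6109 − 1)/(1.6109 + 1) ≈ 0.234.

0.234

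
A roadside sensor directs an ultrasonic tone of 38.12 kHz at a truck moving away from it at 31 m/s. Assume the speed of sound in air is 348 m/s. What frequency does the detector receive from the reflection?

The truck first receives the wave as a moving observer: f₁ = f₀ · (v − u)/v = 38.12 × (348 − 31)/348 ≈ 34.7 kHz.
The reflection then acts as a moving source: f₂ = f₁ · v/(v + u) ≈ 31.9 kHz.
Equivalently f₂ = f₀ · (v − u)/(v + u).

31.9 kHz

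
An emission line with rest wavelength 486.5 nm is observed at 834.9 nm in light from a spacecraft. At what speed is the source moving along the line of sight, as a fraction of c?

0.493

λ'/λ₀ = 1.7161 > 1 (redshift), so the source is receding.
λ'/λ₀ = √((1 + β)/(1 − β)) for a receding source ⇒ β = (r² − 1)/(r² + 1) with r = λ'/λ₀.
β = (2.9451 − 1)/(2.9451 + 1) ≈ 0.493.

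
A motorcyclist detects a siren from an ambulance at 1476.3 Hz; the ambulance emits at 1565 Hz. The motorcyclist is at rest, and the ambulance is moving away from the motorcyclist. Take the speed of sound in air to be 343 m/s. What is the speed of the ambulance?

f' = f · v/(v + v_s) ⇒ v_s = v · |1 − f/f'|.
v_s = 343 × |1 − 1565/1476.3| = 343 × 0.06008 ≈ 20.6 m/s.

20.6 m/s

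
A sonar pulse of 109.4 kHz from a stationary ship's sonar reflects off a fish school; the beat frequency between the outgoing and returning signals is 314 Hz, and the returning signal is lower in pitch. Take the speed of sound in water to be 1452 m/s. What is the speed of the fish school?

Double Doppler shift off a moving reflector: f₂ = f₀ · (v + u)/(v − u) (u > 0 toward emitter).
Returning signal is lower, so f₂ = f₀ − Δf = 109400 − 314 = 109086 Hz.
Rearranging, u = v · (f₂ − f₀)/(f₂ + f₀) = 1452 × -314/218486 ≈ -2.09 m/s.
So the fish school is moving at 2.09 m/s away from the emitter.

2.09 m/s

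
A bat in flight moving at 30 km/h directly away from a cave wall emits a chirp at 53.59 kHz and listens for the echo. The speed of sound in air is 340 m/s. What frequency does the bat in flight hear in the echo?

30 km/h = 8.333 m/s.
The cave wall receives the sound from a moving source: f₁ = f₀ · v/(v + v_e) = 53.59 × 340/348.33 ≈ 52.3 kHz.
On the return leg the bat in flight is a moving observer: f₂ = f₁ · (v − v_e)/v = 52.3 × 331.67/340 ≈ 51.0 kHz.

51.0 kHz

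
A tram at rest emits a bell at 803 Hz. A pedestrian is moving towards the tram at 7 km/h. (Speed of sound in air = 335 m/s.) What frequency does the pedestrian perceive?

7 km/h = 1.944 m/s.
Moving observer, stationary source: f' = f · (v + v_o)/v.
f' = 803 × (335 + 1.944)/335 = 803 × 336.94/335 ≈ 808 Hz.

808 Hz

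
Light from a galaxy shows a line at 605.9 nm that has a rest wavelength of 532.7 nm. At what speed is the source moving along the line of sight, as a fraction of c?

λ'/λ₀ = 1.1374 > 1 (redshift), so the source is receding.
λ'/λ₀ = √((1 + β)/(1 − β)) for a receding source ⇒ β = (r² − 1)/(r² + 1) with r = λ'/λ₀.
β = (1.2937 − 1)/(1.2937 + 1) ≈ 0.128.

0.128c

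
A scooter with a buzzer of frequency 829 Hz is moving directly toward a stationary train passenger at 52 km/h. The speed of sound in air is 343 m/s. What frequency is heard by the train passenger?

52 km/h = 14.44 m/s.
Only the source moves, toward the listener, so f' = f · v/(v − v_s).
f' = 829 × 343/(343 − 14.44) = 829 × 343/328.6 ≈ 865 Hz.

865 Hz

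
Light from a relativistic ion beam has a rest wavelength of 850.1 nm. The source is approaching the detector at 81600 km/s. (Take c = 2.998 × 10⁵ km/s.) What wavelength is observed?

β = v/c = 81600/299800 = 0.2722.
Relativistic Doppler for wavelength: λ' = λ₀ · √((1 − β)/(1 + β)).
λ' = 850.1 × √(0.7278/1.2722) = 850.1 × 0.75637 ≈ 643.0 nm.

643.0 nm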